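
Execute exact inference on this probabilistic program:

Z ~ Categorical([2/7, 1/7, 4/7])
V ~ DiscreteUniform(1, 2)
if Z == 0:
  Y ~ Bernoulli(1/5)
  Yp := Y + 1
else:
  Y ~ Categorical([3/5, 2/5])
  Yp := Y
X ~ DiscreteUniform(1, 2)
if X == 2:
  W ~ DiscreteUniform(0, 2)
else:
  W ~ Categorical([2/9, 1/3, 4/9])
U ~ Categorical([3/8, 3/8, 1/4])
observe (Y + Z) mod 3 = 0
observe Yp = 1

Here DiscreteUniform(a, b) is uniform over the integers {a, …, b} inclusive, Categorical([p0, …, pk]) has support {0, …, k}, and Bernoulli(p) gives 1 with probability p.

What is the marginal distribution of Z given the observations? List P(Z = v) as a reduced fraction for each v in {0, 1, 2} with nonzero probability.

P(Z=0) = 1/2, P(Z=2) = 1/2

Enumerate traces; 72 have nonzero weight after conditioning:
  (Z=0, V=1, Y=0, X=1, W=0, U=0) weight 1/210
  (Z=0, V=1, Y=0, X=1, W=0, U=1) weight 1/210
  (Z=0, V=1, Y=0, X=1, W=0, U=2) weight 1/315
  (Z=0, V=1, Y=0, X=1, W=1, U=0) weight 1/140
  (Z=0, V=1, Y=0, X=1, W=1, U=1) weight 1/140
  (Z=0, V=1, Y=0, X=1, W=1, U=2) weight 1/210
  (Z=0, V=1, Y=0, X=1, W=2, U=0) weight 1/105
  (Z=0, V=1, Y=0, X=1, W=2, U=1) weight 1/105
  (Z=2, V=1, Y=1, X=1, W=0, U=0) weight 1/210
  … 63 more
Group by Z:
  weight(Z=0) = 8/35
  weight(Z=2) = 8/35
Total weight = 8/35 + 8/35 = 16/35
P(Z=0 | obs) = 8/35 / 16/35 = 1/2
P(Z=2 | obs) = 8/35 / 16/35 = 1/2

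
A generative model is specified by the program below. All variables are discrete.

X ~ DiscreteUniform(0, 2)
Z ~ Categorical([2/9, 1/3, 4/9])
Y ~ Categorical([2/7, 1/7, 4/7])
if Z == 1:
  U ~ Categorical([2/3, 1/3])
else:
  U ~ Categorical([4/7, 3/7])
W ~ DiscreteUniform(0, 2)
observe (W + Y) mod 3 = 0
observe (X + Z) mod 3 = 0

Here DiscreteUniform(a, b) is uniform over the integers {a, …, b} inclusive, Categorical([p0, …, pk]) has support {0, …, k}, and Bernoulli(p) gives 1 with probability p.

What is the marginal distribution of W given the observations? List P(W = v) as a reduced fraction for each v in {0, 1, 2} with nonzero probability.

P(W=0) = 2/7, P(W=1) = 4/7, P(W=2) = 1/7

Enumerate traces; 18 have nonzero weight after conditioning:
  (X=0, Z=0, Y=0, U=0, W=0) weight 16/3969
  (X=0, Z=0, Y=0, U=1, W=0) weight 4/1323
  (X=0, Z=0, Y=1, U=0, W=2) weight 8/3969
  (X=0, Z=0, Y=1, U=1, W=2) weight 2/1323
  (X=0, Z=0, Y=2, U=0, W=1) weight 32/3969
  (X=0, Z=0, Y=2, U=1, W=1) weight 8/1323
  (X=1, Z=2, Y=0, U=0, W=0) weight 32/3969
  (X=1, Z=2, Y=0, U=1, W=0) weight 8/1323
  … 10 more
Group by W:
  weight(W=0) = 2/63
  weight(W=1) = 4/63
  weight(W=2) = 1/63
Total weight = 2/63 + 4/63 + 1/63 = 1/9
P(W=0 | obs) = 2/63 / 1/9 = 2/7
P(W=1 | obs) = 4/63 / 1/9 = 4/7
P(W=2 | obs) = 1/63 / 1/9 = 1/7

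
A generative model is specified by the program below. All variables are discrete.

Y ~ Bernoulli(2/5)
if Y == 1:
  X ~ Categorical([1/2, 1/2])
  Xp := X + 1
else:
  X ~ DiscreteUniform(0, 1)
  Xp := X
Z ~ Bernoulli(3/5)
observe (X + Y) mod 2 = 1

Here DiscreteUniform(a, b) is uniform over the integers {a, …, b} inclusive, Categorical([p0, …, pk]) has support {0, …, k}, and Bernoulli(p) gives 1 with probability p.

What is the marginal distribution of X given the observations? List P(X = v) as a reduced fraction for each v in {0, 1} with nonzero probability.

P(X=0) = 2/5, P(X=1) = 3/5

Enumerate traces; 4 have nonzero weight after conditioning:
  (Y=0, X=1, Z=0) weight 3/25
  (Y=0, X=1, Z=1) weight 9/50
  (Y=1, X=0, Z=0) weight 2/25
  (Y=1, X=0, Z=1) weight 3/25
Group by X:
  weight(X=0) = 1/5
  weight(X=1) = 3/10
Total weight = 1/5 + 3/10 = 1/2
P(X=0 | obs) = 1/5 / 1/2 = 2/5
P(X=1 | obs) = 3/10 / 1/2 = 3/5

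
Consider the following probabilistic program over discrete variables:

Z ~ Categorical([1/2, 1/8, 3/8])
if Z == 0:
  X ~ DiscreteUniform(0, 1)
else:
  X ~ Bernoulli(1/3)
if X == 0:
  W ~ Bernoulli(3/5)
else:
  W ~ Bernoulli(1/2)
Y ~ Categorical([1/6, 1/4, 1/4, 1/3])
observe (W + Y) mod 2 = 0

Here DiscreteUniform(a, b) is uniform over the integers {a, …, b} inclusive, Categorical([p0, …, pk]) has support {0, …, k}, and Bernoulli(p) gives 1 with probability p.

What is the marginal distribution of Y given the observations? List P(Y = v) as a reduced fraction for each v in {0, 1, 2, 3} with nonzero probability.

P(Y=0) = 53/367, P(Y=1) = 201/734, P(Y=2) = 159/734, P(Y=3) = 134/367

Enumerate traces; 24 have nonzero weight after conditioning:
  (Z=0, X=0, W=0, Y=0) weight 1/60
  (Z=0, X=0, W=0, Y=2) weight 1/40
  (Z=0, X=0, W=1, Y=1) weight 3/80
  (Z=0, X=0, W=1, Y=3) weight 1/20
  (Z=0, X=1, W=0, Y=0) weight 1/48
  (Z=0, X=1, W=0, Y=2) weight 1/32
  (Z=0, X=1, W=1, Y=1) weight 1/32
  (Z=0, X=1, W=1, Y=3) weight 1/24
  … 16 more
Group by Y:
  weight(Y=0) = 53/720
  weight(Y=1) = 67/480
  weight(Y=2) = 53/480
  weight(Y=3) = 67/360
Total weight = 53/720 + 67/480 + 53/480 + 67/360 = 367/720
P(Y=0 | obs) = 53/720 / 367/720 = 53/367
P(Y=1 | obs) = 67/480 / 367/720 = 201/734
P(Y=2 | obs) = 53/480 / 367/720 = 159/734
P(Y=3 | obs) = 67/360 / 367/720 = 134/367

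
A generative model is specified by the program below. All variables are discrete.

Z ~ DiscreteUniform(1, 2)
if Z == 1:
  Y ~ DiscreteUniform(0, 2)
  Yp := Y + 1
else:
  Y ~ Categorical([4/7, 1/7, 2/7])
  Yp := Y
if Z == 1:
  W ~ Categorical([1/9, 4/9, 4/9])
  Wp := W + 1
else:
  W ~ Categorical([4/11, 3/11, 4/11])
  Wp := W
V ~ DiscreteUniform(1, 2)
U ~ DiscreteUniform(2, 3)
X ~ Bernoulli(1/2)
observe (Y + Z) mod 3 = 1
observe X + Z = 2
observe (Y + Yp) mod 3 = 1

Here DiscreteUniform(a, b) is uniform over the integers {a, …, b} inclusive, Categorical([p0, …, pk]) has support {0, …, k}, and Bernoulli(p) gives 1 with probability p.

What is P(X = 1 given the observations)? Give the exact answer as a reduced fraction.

Enumerate traces; 24 have nonzero weight after conditioning:
  (Z=1, Y=0, W=0, V=1, U=2, X=1) weight 1/432
  (Z=1, Y=0, W=0, V=1, U=3, X=1) weight 1/432
  (Z=1, Y=0, W=0, V=2, U=2, X=1) weight 1/432
  (Z=1, Y=0, W=0, V=2, U=3, X=1) weight 1/432
  (Z=1, Y=0, W=1, V=1, U=2, X=1) weight 1/108
  (Z=1, Y=0, W=1, V=1, U=3, X=1) weight 1/108
  (Z=1, Y=0, W=1, V=2, U=2, X=1) weight 1/108
  (Z=1, Y=0, W=1, V=2, U=3, X=1) weight 1/108
  (Z=2, Y=2, W=0, V=1, U=2, X=0) weight 1/154
  … 15 more
Group by X:
  weight(X=0) = 1/14
  weight(X=1) = 1/12
Total weight = 1/14 + 1/12 = 13/84
P(X=0 | obs) = 1/14 / 13/84 = 6/13
P(X=1 | obs) = 1/12 / 13/84 = 7/13

P(X = 1 | obs) = 7/13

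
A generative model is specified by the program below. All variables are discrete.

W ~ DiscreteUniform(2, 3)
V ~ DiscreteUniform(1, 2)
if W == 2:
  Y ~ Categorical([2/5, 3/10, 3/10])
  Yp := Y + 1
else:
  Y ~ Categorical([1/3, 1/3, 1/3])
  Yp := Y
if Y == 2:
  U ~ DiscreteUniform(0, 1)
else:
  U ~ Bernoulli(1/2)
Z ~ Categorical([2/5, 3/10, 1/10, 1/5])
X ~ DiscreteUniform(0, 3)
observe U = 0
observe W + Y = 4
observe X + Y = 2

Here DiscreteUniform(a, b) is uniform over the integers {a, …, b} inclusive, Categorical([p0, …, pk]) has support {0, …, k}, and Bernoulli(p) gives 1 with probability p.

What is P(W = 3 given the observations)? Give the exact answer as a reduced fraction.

Enumerate traces; 16 have nonzero weight after conditioning:
  (W=2, V=1, Y=2, U=0, Z=0, X=0) weight 3/800
  (W=2, V=1, Y=2, U=0, Z=1, X=0) weight 9/3200
  (W=2, V=1, Y=2, U=0, Z=2, X=0) weight 3/3200
  (W=2, V=1, Y=2, U=0, Z=3, X=0) weight 3/1600
  (W=2, V=2, Y=2, U=0, Z=0, X=0) weight 3/800
  (W=2, V=2, Y=2, U=0, Z=1, X=0) weight 9/3200
  (W=2, V=2, Y=2, U=0, Z=2, X=0) weight 3/3200
  (W=2, V=2, Y=2, U=0, Z=3, X=0) weight 3/1600
  (W=3, V=1, Y=1, U=0, Z=0, X=1) weight 1/240
  … 7 more
Group by W:
  weight(W=2) = 3/160
  weight(W=3) = 1/48
Total weight = 3/160 + 1/48 = 19/480
P(W=2 | obs) = 3/160 / 19/480 = 9/19
P(W=3 | obs) = 1/48 / 19/480 = 10/19

P(W = 3 | obs) = 10/19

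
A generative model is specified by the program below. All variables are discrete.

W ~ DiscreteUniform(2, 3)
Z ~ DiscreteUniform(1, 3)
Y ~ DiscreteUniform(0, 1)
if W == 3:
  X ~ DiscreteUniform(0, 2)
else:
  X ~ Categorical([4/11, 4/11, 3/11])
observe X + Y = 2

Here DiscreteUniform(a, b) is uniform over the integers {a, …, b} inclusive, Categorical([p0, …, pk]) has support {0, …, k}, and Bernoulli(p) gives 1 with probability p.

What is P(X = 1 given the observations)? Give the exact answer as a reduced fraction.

P(X = 1 | obs) = 23/43

Enumerate traces; 12 have nonzero weight after conditioning:
  (W=2, Z=1, Y=0, X=2) weight 1/44
  (W=2, Z=1, Y=1, X=1) weight 1/33
  (W=2, Z=2, Y=0, X=2) weight 1/44
  (W=2, Z=2, Y=1, X=1) weight 1/33
  (W=2, Z=3, Y=0, X=2) weight 1/44
  (W=2, Z=3, Y=1, X=1) weight 1/33
  (W=3, Z=1, Y=0, X=2) weight 1/36
  (W=3, Z=1, Y=1, X=1) weight 1/36
  … 4 more
Group by X:
  weight(X=1) = 23/132
  weight(X=2) = 5/33
Total weight = 23/132 + 5/33 = 43/132
P(X=1 | obs) = 23/132 / 43/132 = 23/43
P(X=2 | obs) = 5/33 / 43/132 = 20/43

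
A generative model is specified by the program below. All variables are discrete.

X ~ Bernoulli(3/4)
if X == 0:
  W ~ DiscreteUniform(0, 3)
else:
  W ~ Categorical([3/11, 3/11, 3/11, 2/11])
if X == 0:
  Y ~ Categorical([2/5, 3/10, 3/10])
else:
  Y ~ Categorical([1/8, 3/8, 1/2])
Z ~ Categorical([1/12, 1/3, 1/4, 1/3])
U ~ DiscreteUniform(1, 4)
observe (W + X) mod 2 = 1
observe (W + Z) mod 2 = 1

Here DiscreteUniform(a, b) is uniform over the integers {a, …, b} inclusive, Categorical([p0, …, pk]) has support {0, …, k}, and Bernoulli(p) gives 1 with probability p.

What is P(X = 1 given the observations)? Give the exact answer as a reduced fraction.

Enumerate traces; 96 have nonzero weight after conditioning:
  (X=0, W=1, Y=0, Z=0, U=1) weight 1/1920
  (X=0, W=1, Y=0, Z=0, U=2) weight 1/1920
  (X=0, W=1, Y=0, Z=0, U=3) weight 1/1920
  (X=0, W=1, Y=0, Z=0, U=4) weight 1/1920
  (X=0, W=1, Y=0, Z=2, U=1) weight 1/640
  (X=0, W=1, Y=0, Z=2, U=2) weight 1/640
  (X=0, W=1, Y=0, Z=2, U=3) weight 1/640
  (X=0, W=1, Y=0, Z=2, U=4) weight 1/640
  (X=1, W=0, Y=0, Z=1, U=1) weight 3/1408
  … 87 more
Group by X:
  weight(X=0) = 1/24
  weight(X=1) = 3/11
Total weight = 1/24 + 3/11 = 83/264
P(X=0 | obs) = 1/24 / 83/264 = 11/83
P(X=1 | obs) = 3/11 / 83/264 = 72/83

P(X = 1 | obs) = 72/83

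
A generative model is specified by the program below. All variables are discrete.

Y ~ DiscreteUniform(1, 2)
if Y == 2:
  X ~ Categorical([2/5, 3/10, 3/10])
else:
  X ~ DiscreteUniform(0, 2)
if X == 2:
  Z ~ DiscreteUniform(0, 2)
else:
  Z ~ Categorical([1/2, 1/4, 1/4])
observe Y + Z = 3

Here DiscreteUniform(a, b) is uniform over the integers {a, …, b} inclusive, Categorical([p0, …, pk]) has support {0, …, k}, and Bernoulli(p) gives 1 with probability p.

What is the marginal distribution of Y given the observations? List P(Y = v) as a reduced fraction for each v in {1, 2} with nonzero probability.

P(Y=1) = 100/199, P(Y=2) = 99/199

Enumerate traces; 6 have nonzero weight after conditioning:
  (Y=1, X=0, Z=2) weight 1/24
  (Y=1, X=1, Z=2) weight 1/24
  (Y=1, X=2, Z=2) weight 1/18
  (Y=2, X=0, Z=1) weight 1/20
  (Y=2, X=1, Z=1) weight 3/80
  (Y=2, X=2, Z=1) weight 1/20
Group by Y:
  weight(Y=1) = 5/36
  weight(Y=2) = 11/80
Total weight = 5/36 + 11/80 = 199/720
P(Y=1 | obs) = 5/36 / 199/720 = 100/199
P(Y=2 | obs) = 11/80 / 199/720 = 99/199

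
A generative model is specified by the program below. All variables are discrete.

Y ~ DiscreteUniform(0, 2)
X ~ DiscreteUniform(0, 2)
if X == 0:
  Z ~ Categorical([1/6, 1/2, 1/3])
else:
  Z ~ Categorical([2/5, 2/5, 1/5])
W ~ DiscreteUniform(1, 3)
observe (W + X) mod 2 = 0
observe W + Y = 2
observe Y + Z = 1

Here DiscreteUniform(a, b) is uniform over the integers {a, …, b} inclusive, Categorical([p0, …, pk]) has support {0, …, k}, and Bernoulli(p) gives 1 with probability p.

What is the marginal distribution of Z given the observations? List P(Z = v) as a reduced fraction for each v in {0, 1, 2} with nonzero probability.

Enumerate traces; 3 have nonzero weight after conditioning:
  (Y=0, X=0, Z=1, W=2) weight 1/54
  (Y=0, X=2, Z=1, W=2) weight 2/135
  (Y=1, X=1, Z=0, W=1) weight 2/135
Group by Z:
  weight(Z=0) = 2/135
  weight(Z=1) = 1/30
Total weight = 2/135 + 1/30 = 13/270
P(Z=0 | obs) = 2/135 / 13/270 = 4/13
P(Z=1 | obs) = 1/30 / 13/270 = 9/13

P(Z=0) = 4/13, P(Z=1) = 9/13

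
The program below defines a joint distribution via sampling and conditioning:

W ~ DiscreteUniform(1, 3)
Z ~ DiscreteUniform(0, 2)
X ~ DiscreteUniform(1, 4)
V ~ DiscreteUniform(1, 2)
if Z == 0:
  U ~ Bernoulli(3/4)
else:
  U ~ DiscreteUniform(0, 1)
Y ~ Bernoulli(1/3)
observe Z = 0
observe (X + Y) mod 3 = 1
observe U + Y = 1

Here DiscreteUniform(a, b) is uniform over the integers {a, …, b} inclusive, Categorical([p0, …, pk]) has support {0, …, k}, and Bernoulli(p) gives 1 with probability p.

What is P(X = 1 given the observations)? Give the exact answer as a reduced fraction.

P(X = 1 | obs) = 6/13

Enumerate traces; 18 have nonzero weight after conditioning:
  (W=1, Z=0, X=1, V=1, U=1, Y=0) weight 1/144
  (W=1, Z=0, X=1, V=2, U=1, Y=0) weight 1/144
  (W=1, Z=0, X=3, V=1, U=0, Y=1) weight 1/864
  (W=1, Z=0, X=3, V=2, U=0, Y=1) weight 1/864
  (W=1, Z=0, X=4, V=1, U=1, Y=0) weight 1/144
  (W=1, Z=0, X=4, V=2, U=1, Y=0) weight 1/144
  (W=2, Z=0, X=1, V=1, U=1, Y=0) weight 1/144
  (W=2, Z=0, X=1, V=2, U=1, Y=0) weight 1/144
  … 10 more
Group by X:
  weight(X=1) = 1/24
  weight(X=3) = 1/144
  weight(X=4) = 1/24
Total weight = 1/24 + 1/144 + 1/24 = 13/144
P(X=1 | obs) = 1/24 / 13/144 = 6/13
P(X=3 | obs) = 1/144 / 13/144 = 1/13
P(X=4 | obs) = 1/24 / 13/144 = 6/13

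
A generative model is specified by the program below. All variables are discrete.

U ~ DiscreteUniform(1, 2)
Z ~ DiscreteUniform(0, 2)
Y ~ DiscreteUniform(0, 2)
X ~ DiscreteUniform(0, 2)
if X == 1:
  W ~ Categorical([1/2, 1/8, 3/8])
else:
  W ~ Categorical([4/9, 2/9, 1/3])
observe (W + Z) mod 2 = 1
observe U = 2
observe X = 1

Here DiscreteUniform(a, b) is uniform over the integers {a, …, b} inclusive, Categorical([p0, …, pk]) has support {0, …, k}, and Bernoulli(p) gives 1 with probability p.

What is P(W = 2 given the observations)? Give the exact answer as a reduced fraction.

Enumerate traces; 12 have nonzero weight after conditioning:
  (U=2, Z=0, Y=0, X=1, W=1) weight 1/432
  (U=2, Z=0, Y=1, X=1, W=1) weight 1/432
  (U=2, Z=0, Y=2, X=1, W=1) weight 1/432
  (U=2, Z=1, Y=0, X=1, W=0) weight 1/108
  (U=2, Z=1, Y=0, X=1, W=2) weight 1/144
  (U=2, Z=1, Y=1, X=1, W=0) weight 1/108
  (U=2, Z=1, Y=1, X=1, W=2) weight 1/144
  (U=2, Z=1, Y=2, X=1, W=0) weight 1/108
  … 4 more
Group by W:
  weight(W=0) = 1/36
  weight(W=1) = 1/72
  weight(W=2) = 1/48
Total weight = 1/36 + 1/72 + 1/48 = 1/16
P(W=0 | obs) = 1/36 / 1/16 = 4/9
P(W=1 | obs) = 1/72 / 1/16 = 2/9
P(W=2 | obs) = 1/48 / 1/16 = 1/3

P(W = 2 | obs) = 1/3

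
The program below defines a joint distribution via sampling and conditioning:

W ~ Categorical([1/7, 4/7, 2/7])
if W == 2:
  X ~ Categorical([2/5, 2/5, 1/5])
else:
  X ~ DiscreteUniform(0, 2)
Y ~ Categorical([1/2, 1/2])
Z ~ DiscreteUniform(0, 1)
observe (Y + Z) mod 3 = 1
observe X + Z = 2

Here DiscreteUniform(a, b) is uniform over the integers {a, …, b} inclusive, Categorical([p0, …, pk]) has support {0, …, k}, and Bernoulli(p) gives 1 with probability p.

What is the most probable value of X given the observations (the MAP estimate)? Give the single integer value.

Enumerate traces; 6 have nonzero weight after conditioning:
  (W=0, X=1, Y=0, Z=1) weight 1/84
  (W=0, X=2, Y=1, Z=0) weight 1/84
  (W=1, X=1, Y=0, Z=1) weight 1/21
  (W=1, X=2, Y=1, Z=0) weight 1/21
  (W=2, X=1, Y=0, Z=1) weight 1/35
  (W=2, X=2, Y=1, Z=0) weight 1/70
Group by X:
  weight(X=1) = 37/420
  weight(X=2) = 31/420
Total weight = 37/420 + 31/420 = 17/105
P(X=1 | obs) = 37/420 / 17/105 = 37/68
P(X=2 | obs) = 31/420 / 17/105 = 31/68
argmax = 1

argmax_v P(X = v | obs) = 1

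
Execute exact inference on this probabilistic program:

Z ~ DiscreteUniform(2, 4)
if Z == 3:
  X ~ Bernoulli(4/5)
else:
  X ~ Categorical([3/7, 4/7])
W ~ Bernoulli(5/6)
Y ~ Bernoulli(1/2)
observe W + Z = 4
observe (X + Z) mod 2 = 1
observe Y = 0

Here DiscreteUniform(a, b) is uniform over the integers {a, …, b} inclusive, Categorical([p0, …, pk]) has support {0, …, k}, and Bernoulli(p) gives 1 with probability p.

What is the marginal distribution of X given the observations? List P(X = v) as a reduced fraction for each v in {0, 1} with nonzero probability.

Enumerate traces; 2 have nonzero weight after conditioning:
  (Z=3, X=0, W=1, Y=0) weight 1/36
  (Z=4, X=1, W=0, Y=0) weight 1/63
Group by X:
  weight(X=0) = 1/36
  weight(X=1) = 1/63
Total weight = 1/36 + 1/63 = 11/252
P(X=0 | obs) = 1/36 / 11/252 = 7/11
P(X=1 | obs) = 1/63 / 11/252 = 4/11

P(X=0) = 7/11, P(X=1) = 4/11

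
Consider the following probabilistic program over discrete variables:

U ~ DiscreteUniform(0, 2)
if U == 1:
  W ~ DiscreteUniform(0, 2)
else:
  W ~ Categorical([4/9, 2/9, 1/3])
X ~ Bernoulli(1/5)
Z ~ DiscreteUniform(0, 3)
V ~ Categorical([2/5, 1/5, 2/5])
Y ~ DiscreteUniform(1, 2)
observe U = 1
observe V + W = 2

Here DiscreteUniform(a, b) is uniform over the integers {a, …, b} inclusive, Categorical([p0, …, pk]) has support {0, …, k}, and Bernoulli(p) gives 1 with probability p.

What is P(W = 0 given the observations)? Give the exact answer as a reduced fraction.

P(W = 0 | obs) = 2/5

Enumerate traces; 48 have nonzero weight after conditioning:
  (U=1, W=0, X=0, Z=0, V=2, Y=1) weight 1/225
  (U=1, W=0, X=0, Z=0, V=2, Y=2) weight 1/225
  (U=1, W=0, X=0, Z=1, V=2, Y=1) weight 1/225
  (U=1, W=0, X=0, Z=1, V=2, Y=2) weight 1/225
  (U=1, W=0, X=0, Z=2, V=2, Y=1) weight 1/225
  (U=1, W=0, X=0, Z=2, V=2, Y=2) weight 1/225
  (U=1, W=0, X=0, Z=3, V=2, Y=1) weight 1/225
  (U=1, W=0, X=0, Z=3, V=2, Y=2) weight 1/225
  (U=1, W=1, X=0, Z=0, V=1, Y=1) weight 1/450
  (U=1, W=2, X=0, Z=0, V=0, Y=1) weight 1/225
  … 38 more
Group by W:
  weight(W=0) = 2/45
  weight(W=1) = 1/45
  weight(W=2) = 2/45
Total weight = 2/45 + 1/45 + 2/45 = 1/9
P(W=0 | obs) = 2/45 / 1/9 = 2/5
P(W=1 | obs) = 1/45 / 1/9 = 1/5
P(W=2 | obs) = 2/45 / 1/9 = 2/5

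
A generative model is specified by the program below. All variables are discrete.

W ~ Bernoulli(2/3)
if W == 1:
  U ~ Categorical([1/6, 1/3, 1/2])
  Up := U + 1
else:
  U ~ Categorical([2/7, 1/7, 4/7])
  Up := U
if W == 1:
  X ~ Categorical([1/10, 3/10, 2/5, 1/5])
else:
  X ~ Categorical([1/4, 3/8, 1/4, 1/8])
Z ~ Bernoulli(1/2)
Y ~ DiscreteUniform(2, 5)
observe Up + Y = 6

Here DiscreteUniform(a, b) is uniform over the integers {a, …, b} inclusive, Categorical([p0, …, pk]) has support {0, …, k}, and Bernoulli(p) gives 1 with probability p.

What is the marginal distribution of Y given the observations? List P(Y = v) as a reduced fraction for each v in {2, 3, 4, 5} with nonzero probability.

P(Y=3) = 7/19, P(Y=4) = 26/57, P(Y=5) = 10/57

Enumerate traces; 40 have nonzero weight after conditioning:
  (W=0, U=1, X=0, Z=0, Y=5) weight 1/672
  (W=0, U=1, X=0, Z=1, Y=5) weight 1/672
  (W=0, U=1, X=1, Z=0, Y=5) weight 1/448
  (W=0, U=1, X=1, Z=1, Y=5) weight 1/448
  (W=0, U=1, X=2, Z=0, Y=5) weight 1/672
  (W=0, U=1, X=2, Z=1, Y=5) weight 1/672
  (W=0, U=1, X=3, Z=0, Y=5) weight 1/1344
  (W=0, U=1, X=3, Z=1, Y=5) weight 1/1344
  (W=0, U=2, X=0, Z=0, Y=4) weight 1/168
  (W=1, U=2, X=0, Z=0, Y=3) weight 1/240
  … 30 more
Group by Y:
  weight(Y=3) = 1/12
  weight(Y=4) = 13/126
  weight(Y=5) = 5/126
Total weight = 1/12 + 13/126 + 5/126 = 19/84
P(Y=3 | obs) = 1/12 / 19/84 = 7/19
P(Y=4 | obs) = 13/126 / 19/84 = 26/57
P(Y=5 | obs) = 5/126 / 19/84 = 10/57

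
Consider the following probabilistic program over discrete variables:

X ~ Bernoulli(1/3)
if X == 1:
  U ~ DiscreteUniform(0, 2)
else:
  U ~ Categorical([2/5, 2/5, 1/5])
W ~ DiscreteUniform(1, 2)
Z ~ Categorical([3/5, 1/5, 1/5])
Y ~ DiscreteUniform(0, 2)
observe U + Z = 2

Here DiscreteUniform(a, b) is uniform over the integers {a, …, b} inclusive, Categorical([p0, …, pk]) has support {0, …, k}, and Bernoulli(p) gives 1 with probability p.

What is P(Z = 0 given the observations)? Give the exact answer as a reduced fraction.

P(Z = 0 | obs) = 33/67

Enumerate traces; 36 have nonzero weight after conditioning:
  (X=0, U=0, W=1, Z=2, Y=0) weight 2/225
  (X=0, U=0, W=1, Z=2, Y=1) weight 2/225
  (X=0, U=0, W=1, Z=2, Y=2) weight 2/225
  (X=0, U=0, W=2, Z=2, Y=0) weight 2/225
  (X=0, U=0, W=2, Z=2, Y=1) weight 2/225
  (X=0, U=0, W=2, Z=2, Y=2) weight 2/225
  (X=0, U=1, W=1, Z=1, Y=0) weight 2/225
  (X=0, U=1, W=1, Z=1, Y=1) weight 2/225
  (X=0, U=2, W=1, Z=0, Y=0) weight 1/75
  … 27 more
Group by Z:
  weight(Z=0) = 11/75
  weight(Z=1) = 17/225
  weight(Z=2) = 17/225
Total weight = 11/75 + 17/225 + 17/225 = 67/225
P(Z=0 | obs) = 11/75 / 67/225 = 33/67
P(Z=1 | obs) = 17/225 / 67/225 = 17/67
P(Z=2 | obs) = 17/225 / 67/225 = 17/67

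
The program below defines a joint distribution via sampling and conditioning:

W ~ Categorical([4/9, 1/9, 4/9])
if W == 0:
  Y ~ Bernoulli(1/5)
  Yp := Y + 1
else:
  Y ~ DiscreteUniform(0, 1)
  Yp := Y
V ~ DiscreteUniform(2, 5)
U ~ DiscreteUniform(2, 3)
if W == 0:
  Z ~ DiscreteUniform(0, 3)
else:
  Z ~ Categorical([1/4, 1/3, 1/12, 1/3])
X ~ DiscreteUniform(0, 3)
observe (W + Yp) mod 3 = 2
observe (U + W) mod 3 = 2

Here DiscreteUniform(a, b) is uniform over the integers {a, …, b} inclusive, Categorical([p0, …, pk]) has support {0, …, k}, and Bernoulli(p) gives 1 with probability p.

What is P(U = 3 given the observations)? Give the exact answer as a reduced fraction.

Enumerate traces; 128 have nonzero weight after conditioning:
  (W=0, Y=1, V=2, U=2, Z=0, X=0) weight 1/1440
  (W=0, Y=1, V=2, U=2, Z=0, X=1) weight 1/1440
  (W=0, Y=1, V=2, U=2, Z=0, X=2) weight 1/1440
  (W=0, Y=1, V=2, U=2, Z=0, X=3) weight 1/1440
  (W=0, Y=1, V=2, U=2, Z=1, X=0) weight 1/1440
  (W=0, Y=1, V=2, U=2, Z=1, X=1) weight 1/1440
  (W=0, Y=1, V=2, U=2, Z=1, X=2) weight 1/1440
  (W=0, Y=1, V=2, U=2, Z=1, X=3) weight 1/1440
  (W=2, Y=0, V=2, U=3, Z=0, X=0) weight 1/576
  … 119 more
Group by U:
  weight(U=2) = 2/45
  weight(U=3) = 1/9
Total weight = 2/45 + 1/9 = 7/45
P(U=2 | obs) = 2/45 / 7/45 = 2/7
P(U=3 | obs) = 1/9 / 7/45 = 5/7

P(U = 3 | obs) = 5/7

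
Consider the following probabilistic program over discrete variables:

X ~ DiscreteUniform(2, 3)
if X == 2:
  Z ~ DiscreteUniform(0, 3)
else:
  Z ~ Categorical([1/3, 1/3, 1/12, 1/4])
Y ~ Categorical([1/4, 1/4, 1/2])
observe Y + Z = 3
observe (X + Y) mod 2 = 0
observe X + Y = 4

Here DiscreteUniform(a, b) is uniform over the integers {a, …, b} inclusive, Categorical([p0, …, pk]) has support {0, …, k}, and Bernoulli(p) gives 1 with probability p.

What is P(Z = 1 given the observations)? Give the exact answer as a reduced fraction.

Enumerate traces; 2 have nonzero weight after conditioning:
  (X=2, Z=1, Y=2) weight 1/16
  (X=3, Z=2, Y=1) weight 1/96
Group by Z:
  weight(Z=1) = 1/16
  weight(Z=2) = 1/96
Total weight = 1/16 + 1/96 = 7/96
P(Z=1 | obs) = 1/16 / 7/96 = 6/7
P(Z=2 | obs) = 1/96 / 7/96 = 1/7

P(Z = 1 | obs) = 6/7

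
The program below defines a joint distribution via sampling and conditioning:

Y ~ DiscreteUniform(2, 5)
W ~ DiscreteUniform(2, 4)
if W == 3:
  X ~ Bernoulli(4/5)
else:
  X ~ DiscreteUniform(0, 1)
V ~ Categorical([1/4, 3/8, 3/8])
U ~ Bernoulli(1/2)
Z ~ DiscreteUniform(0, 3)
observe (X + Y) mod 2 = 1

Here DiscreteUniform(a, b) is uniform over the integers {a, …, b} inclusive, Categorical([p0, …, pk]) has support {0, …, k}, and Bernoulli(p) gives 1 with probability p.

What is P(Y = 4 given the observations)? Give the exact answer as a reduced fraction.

Enumerate traces; 288 have nonzero weight after conditioning:
  (Y=2, W=2, X=1, V=0, U=0, Z=0) weight 1/768
  (Y=2, W=2, X=1, V=0, U=0, Z=1) weight 1/768
  (Y=2, W=2, X=1, V=0, U=0, Z=2) weight 1/768
  (Y=2, W=2, X=1, V=0, U=0, Z=3) weight 1/768
  (Y=2, W=2, X=1, V=0, U=1, Z=0) weight 1/768
  (Y=2, W=2, X=1, V=0, U=1, Z=1) weight 1/768
  (Y=2, W=2, X=1, V=0, U=1, Z=2) weight 1/768
  (Y=2, W=2, X=1, V=0, U=1, Z=3) weight 1/768
  (Y=3, W=2, X=0, V=0, U=0, Z=0) weight 1/768
  (Y=4, W=2, X=1, V=0, U=0, Z=0) weight 1/768
  … 278 more
Group by Y:
  weight(Y=2) = 3/20
  weight(Y=3) = 1/10
  weight(Y=4) = 3/20
  weight(Y=5) = 1/10
Total weight = 3/20 + 1/10 + 3/20 + 1/10 = 1/2
P(Y=2 | obs) = 3/20 / 1/2 = 3/10
P(Y=3 | obs) = 1/10 / 1/2 = 1/5
P(Y=4 | obs) = 3/20 / 1/2 = 3/10
P(Y=5 | obs) = 1/10 / 1/2 = 1/5

P(Y = 4 | obs) = 3/10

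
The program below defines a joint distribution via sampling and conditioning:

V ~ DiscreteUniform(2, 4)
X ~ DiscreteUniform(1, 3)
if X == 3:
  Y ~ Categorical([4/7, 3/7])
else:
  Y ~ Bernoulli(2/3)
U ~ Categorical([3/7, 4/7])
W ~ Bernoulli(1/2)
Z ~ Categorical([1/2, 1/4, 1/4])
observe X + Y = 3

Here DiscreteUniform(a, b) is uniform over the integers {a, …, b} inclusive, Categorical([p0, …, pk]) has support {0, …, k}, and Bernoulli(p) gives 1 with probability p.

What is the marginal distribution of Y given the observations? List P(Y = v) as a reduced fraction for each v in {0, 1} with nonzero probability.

P(Y=0) = 6/13, P(Y=1) = 7/13

Enumerate traces; 72 have nonzero weight after conditioning:
  (V=2, X=2, Y=1, U=0, W=0, Z=0) weight 1/126
  (V=2, X=2, Y=1, U=0, W=0, Z=1) weight 1/252
  (V=2, X=2, Y=1, U=0, W=0, Z=2) weight 1/252
  (V=2, X=2, Y=1, U=0, W=1, Z=0) weight 1/126
  (V=2, X=2, Y=1, U=0, W=1, Z=1) weight 1/252
  (V=2, X=2, Y=1, U=0, W=1, Z=2) weight 1/252
  (V=2, X=2, Y=1, U=1, W=0, Z=0) weight 2/189
  (V=2, X=2, Y=1, U=1, W=0, Z=1) weight 1/189
  (V=2, X=3, Y=0, U=0, W=0, Z=0) weight 1/147
  … 63 more
Group by Y:
  weight(Y=0) = 4/21
  weight(Y=1) = 2/9
Total weight = 4/21 + 2/9 = 26/63
P(Y=0 | obs) = 4/21 / 26/63 = 6/13
P(Y=1 | obs) = 2/9 / 26/63 = 7/13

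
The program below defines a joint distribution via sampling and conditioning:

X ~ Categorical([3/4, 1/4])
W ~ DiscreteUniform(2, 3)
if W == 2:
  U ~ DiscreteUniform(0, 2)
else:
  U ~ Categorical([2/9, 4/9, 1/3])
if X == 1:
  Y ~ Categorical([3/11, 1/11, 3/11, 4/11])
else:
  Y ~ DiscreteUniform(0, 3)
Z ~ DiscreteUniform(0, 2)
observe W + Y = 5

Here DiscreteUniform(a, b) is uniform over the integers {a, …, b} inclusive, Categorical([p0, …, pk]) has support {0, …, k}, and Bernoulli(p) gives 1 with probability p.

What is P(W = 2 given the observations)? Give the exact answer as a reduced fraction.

Enumerate traces; 36 have nonzero weight after conditioning:
  (X=0, W=2, U=0, Y=3, Z=0) weight 1/96
  (X=0, W=2, U=0, Y=3, Z=1) weight 1/96
  (X=0, W=2, U=0, Y=3, Z=2) weight 1/96
  (X=0, W=2, U=1, Y=3, Z=0) weight 1/96
  (X=0, W=2, U=1, Y=3, Z=1) weight 1/96
  (X=0, W=2, U=1, Y=3, Z=2) weight 1/96
  (X=0, W=2, U=2, Y=3, Z=0) weight 1/96
  (X=0, W=2, U=2, Y=3, Z=1) weight 1/96
  (X=0, W=3, U=0, Y=2, Z=0) weight 1/144
  … 27 more
Group by W:
  weight(W=2) = 49/352
  weight(W=3) = 45/352
Total weight = 49/352 + 45/352 = 47/176
P(W=2 | obs) = 49/352 / 47/176 = 49/94
P(W=3 | obs) = 45/352 / 47/176 = 45/94

P(W = 2 | obs) = 49/94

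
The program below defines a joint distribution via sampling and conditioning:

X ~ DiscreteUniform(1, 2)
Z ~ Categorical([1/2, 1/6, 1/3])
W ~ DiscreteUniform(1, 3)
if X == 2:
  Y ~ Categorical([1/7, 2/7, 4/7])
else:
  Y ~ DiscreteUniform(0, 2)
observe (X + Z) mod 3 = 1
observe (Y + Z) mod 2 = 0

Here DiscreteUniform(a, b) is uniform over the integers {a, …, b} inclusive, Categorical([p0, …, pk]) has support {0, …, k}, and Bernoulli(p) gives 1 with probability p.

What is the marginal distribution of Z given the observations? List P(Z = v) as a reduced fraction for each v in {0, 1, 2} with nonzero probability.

Enumerate traces; 12 have nonzero weight after conditioning:
  (X=1, Z=0, W=1, Y=0) weight 1/36
  (X=1, Z=0, W=1, Y=2) weight 1/36
  (X=1, Z=0, W=2, Y=0) weight 1/36
  (X=1, Z=0, W=2, Y=2) weight 1/36
  (X=1, Z=0, W=3, Y=0) weight 1/36
  (X=1, Z=0, W=3, Y=2) weight 1/36
  (X=2, Z=2, W=1, Y=0) weight 1/126
  (X=2, Z=2, W=1, Y=2) weight 2/63
  … 4 more
Group by Z:
  weight(Z=0) = 1/6
  weight(Z=2) = 5/42
Total weight = 1/6 + 5/42 = 2/7
P(Z=0 | obs) = 1/6 / 2/7 = 7/12
P(Z=2 | obs) = 5/42 / 2/7 = 5/12

P(Z=0) = 7/12, P(Z=2) = 5/12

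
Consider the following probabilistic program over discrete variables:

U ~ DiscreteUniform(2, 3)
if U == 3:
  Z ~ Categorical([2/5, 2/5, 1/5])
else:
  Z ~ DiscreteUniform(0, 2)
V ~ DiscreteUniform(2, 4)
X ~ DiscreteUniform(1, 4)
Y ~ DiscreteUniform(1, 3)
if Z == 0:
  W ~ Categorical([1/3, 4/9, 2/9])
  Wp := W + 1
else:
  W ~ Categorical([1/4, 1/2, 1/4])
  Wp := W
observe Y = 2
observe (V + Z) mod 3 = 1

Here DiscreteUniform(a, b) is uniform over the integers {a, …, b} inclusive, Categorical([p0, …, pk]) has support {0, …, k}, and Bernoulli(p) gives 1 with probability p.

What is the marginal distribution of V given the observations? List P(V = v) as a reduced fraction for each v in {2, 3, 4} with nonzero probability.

Enumerate traces; 72 have nonzero weight after conditioning:
  (U=2, Z=0, V=4, X=1, Y=2, W=0) weight 1/648
  (U=2, Z=0, V=4, X=1, Y=2, W=1) weight 1/486
  (U=2, Z=0, V=4, X=1, Y=2, W=2) weight 1/972
  (U=2, Z=0, V=4, X=2, Y=2, W=0) weight 1/648
  (U=2, Z=0, V=4, X=2, Y=2, W=1) weight 1/486
  (U=2, Z=0, V=4, X=2, Y=2, W=2) weight 1/972
  (U=2, Z=0, V=4, X=3, Y=2, W=0) weight 1/648
  (U=2, Z=0, V=4, X=3, Y=2, W=1) weight 1/486
  (U=2, Z=1, V=3, X=1, Y=2, W=0) weight 1/864
  (U=2, Z=2, V=2, X=1, Y=2, W=0) weight 1/864
  … 62 more
Group by V:
  weight(V=2) = 4/135
  weight(V=3) = 11/270
  weight(V=4) = 11/270
Total weight = 4/135 + 11/270 + 11/270 = 1/9
P(V=2 | obs) = 4/135 / 1/9 = 4/15
P(V=3 | obs) = 11/270 / 1/9 = 11/30
P(V=4 | obs) = 11/270 / 1/9 = 11/30

P(V=2) = 4/15, P(V=3) = 11/30, P(V=4) = 11/30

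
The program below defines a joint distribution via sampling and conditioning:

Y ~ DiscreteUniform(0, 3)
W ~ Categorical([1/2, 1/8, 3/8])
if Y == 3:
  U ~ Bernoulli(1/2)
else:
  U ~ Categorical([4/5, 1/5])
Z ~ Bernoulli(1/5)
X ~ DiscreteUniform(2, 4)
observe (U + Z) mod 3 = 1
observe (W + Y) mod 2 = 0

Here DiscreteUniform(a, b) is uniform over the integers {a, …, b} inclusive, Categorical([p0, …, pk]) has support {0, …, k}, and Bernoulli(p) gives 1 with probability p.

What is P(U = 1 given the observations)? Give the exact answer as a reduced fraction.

P(U = 1 | obs) = 28/53

Enumerate traces; 36 have nonzero weight after conditioning:
  (Y=0, W=0, U=0, Z=1, X=2) weight 1/150
  (Y=0, W=0, U=0, Z=1, X=3) weight 1/150
  (Y=0, W=0, U=0, Z=1, X=4) weight 1/150
  (Y=0, W=0, U=1, Z=0, X=2) weight 1/150
  (Y=0, W=0, U=1, Z=0, X=3) weight 1/150
  (Y=0, W=0, U=1, Z=0, X=4) weight 1/150
  (Y=0, W=2, U=0, Z=1, X=2) weight 1/200
  (Y=0, W=2, U=0, Z=1, X=3) weight 1/200
  … 28 more
Group by U:
  weight(U=0) = 5/64
  weight(U=1) = 7/80
Total weight = 5/64 + 7/80 = 53/320
P(U=0 | obs) = 5/64 / 53/320 = 25/53
P(U=1 | obs) = 7/80 / 53/320 = 28/53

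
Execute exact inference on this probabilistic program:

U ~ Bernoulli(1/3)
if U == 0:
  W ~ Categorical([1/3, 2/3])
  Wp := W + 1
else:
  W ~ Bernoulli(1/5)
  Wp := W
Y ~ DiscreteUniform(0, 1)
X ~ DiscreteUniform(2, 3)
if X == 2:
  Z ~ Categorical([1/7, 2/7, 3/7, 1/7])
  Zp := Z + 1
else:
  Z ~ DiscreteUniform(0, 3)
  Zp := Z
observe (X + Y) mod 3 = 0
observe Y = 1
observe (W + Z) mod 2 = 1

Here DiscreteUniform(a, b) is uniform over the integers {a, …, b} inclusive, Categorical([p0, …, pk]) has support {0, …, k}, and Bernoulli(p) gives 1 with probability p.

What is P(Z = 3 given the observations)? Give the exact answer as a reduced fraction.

P(Z = 3 | obs) = 11/79

Enumerate traces; 8 have nonzero weight after conditioning:
  (U=0, W=0, Y=1, X=2, Z=1) weight 1/63
  (U=0, W=0, Y=1, X=2, Z=3) weight 1/126
  (U=0, W=1, Y=1, X=2, Z=0) weight 1/63
  (U=0, W=1, Y=1, X=2, Z=2) weight 1/21
  (U=1, W=0, Y=1, X=2, Z=1) weight 2/105
  (U=1, W=0, Y=1, X=2, Z=3) weight 1/105
  (U=1, W=1, Y=1, X=2, Z=0) weight 1/420
  (U=1, W=1, Y=1, X=2, Z=2) weight 1/140
Group by Z:
  weight(Z=0) = 23/1260
  weight(Z=1) = 11/315
  weight(Z=2) = 23/420
  weight(Z=3) = 11/630
Total weight = 23/1260 + 11/315 + 23/420 + 11/630 = 79/630
P(Z=0 | obs) = 23/1260 / 79/630 = 23/158
P(Z=1 | obs) = 11/315 / 79/630 = 22/79
P(Z=2 | obs) = 23/420 / 79/630 = 69/158
P(Z=3 | obs) = 11/630 / 79/630 = 11/79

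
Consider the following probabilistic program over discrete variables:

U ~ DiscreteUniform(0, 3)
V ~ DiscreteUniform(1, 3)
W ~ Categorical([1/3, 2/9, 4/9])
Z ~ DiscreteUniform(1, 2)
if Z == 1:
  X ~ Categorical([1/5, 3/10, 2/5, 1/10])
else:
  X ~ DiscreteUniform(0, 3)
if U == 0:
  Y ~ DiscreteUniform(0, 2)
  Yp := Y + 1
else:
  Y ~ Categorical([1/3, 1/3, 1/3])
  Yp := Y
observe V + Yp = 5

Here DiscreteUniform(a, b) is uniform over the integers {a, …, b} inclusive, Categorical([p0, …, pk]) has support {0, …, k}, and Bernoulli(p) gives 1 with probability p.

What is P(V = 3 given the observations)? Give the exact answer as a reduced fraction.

P(V = 3 | obs) = 4/5

Enumerate traces; 120 have nonzero weight after conditioning:
  (U=0, V=2, W=0, Z=1, X=0, Y=2) weight 1/1080
  (U=0, V=2, W=0, Z=1, X=1, Y=2) weight 1/720
  (U=0, V=2, W=0, Z=1, X=2, Y=2) weight 1/540
  (U=0, V=2, W=0, Z=1, X=3, Y=2) weight 1/2160
  (U=0, V=2, W=0, Z=2, X=0, Y=2) weight 1/864
  (U=0, V=2, W=0, Z=2, X=1, Y=2) weight 1/864
  (U=0, V=2, W=0, Z=2, X=2, Y=2) weight 1/864
  (U=0, V=2, W=0, Z=2, X=3, Y=2) weight 1/864
  (U=0, V=3, W=0, Z=1, X=0, Y=1) weight 1/1080
  … 111 more
Group by V:
  weight(V=2) = 1/36
  weight(V=3) = 1/9
Total weight = 1/36 + 1/9 = 5/36
P(V=2 | obs) = 1/36 / 5/36 = 1/5
P(V=3 | obs) = 1/9 / 5/36 = 4/5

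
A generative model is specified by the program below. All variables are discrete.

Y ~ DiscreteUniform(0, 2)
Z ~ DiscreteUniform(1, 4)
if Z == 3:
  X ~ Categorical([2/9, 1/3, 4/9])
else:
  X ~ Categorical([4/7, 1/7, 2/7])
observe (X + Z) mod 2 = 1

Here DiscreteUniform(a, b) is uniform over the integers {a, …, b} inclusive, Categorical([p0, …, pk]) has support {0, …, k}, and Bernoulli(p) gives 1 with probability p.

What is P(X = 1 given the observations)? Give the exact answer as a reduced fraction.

P(X = 1 | obs) = 3/19

Enumerate traces; 18 have nonzero weight after conditioning:
  (Y=0, Z=1, X=0) weight 1/21
  (Y=0, Z=1, X=2) weight 1/42
  (Y=0, Z=2, X=1) weight 1/84
  (Y=0, Z=3, X=0) weight 1/54
  (Y=0, Z=3, X=2) weight 1/27
  (Y=0, Z=4, X=1) weight 1/84
  (Y=1, Z=1, X=0) weight 1/21
  (Y=1, Z=1, X=2) weight 1/42
  … 10 more
Group by X:
  weight(X=0) = 25/126
  weight(X=1) = 1/14
  weight(X=2) = 23/126
Total weight = 25/126 + 1/14 + 23/126 = 19/42
P(X=0 | obs) = 25/126 / 19/42 = 25/57
P(X=1 | obs) = 1/14 / 19/42 = 3/19
P(X=2 | obs) = 23/126 / 19/42 = 23/57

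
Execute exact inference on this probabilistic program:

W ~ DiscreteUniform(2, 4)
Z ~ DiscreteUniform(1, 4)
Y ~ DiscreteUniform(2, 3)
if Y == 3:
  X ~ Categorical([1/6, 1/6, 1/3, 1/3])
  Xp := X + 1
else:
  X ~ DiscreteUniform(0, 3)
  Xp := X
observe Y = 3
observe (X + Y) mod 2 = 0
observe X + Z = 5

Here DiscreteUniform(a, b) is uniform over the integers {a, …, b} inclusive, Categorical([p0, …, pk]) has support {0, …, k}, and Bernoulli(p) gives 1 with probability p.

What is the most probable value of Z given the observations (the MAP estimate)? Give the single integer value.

Enumerate traces; 6 have nonzero weight after conditioning:
  (W=2, Z=2, Y=3, X=3) weight 1/72
  (W=2, Z=4, Y=3, X=1) weight 1/144
  (W=3, Z=2, Y=3, X=3) weight 1/72
  (W=3, Z=4, Y=3, X=1) weight 1/144
  (W=4, Z=2, Y=3, X=3) weight 1/72
  (W=4, Z=4, Y=3, X=1) weight 1/144
Group by Z:
  weight(Z=2) = 1/24
  weight(Z=4) = 1/48
Total weight = 1/24 + 1/48 = 1/16
P(Z=2 | obs) = 1/24 / 1/16 = 2/3
P(Z=4 | obs) = 1/48 / 1/16 = 1/3
argmax = 2

argmax_v P(Z = v | obs) = 2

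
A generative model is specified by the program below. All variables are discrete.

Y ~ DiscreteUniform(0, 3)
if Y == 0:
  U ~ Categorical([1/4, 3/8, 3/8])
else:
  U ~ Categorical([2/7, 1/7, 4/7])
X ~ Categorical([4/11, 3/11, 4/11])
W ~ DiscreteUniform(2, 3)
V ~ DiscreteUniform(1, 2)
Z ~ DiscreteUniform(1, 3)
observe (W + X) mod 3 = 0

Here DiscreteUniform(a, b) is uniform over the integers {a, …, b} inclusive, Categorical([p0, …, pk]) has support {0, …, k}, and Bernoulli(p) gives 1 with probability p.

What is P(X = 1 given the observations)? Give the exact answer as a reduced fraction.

Enumerate traces; 144 have nonzero weight after conditioning:
  (Y=0, U=0, X=0, W=3, V=1, Z=1) weight 1/528
  (Y=0, U=0, X=0, W=3, V=1, Z=2) weight 1/528
  (Y=0, U=0, X=0, W=3, V=1, Z=3) weight 1/528
  (Y=0, U=0, X=0, W=3, V=2, Z=1) weight 1/528
  (Y=0, U=0, X=0, W=3, V=2, Z=2) weight 1/528
  (Y=0, U=0, X=0, W=3, V=2, Z=3) weight 1/528
  (Y=0, U=0, X=1, W=2, V=1, Z=1) weight 1/704
  (Y=0, U=0, X=1, W=2, V=1, Z=2) weight 1/704
  … 136 more
Group by X:
  weight(X=0) = 2/11
  weight(X=1) = 3/22
Total weight = 2/11 + 3/22 = 7/22
P(X=0 | obs) = 2/11 / 7/22 = 4/7
P(X=1 | obs) = 3/22 / 7/22 = 3/7

P(X = 1 | obs) = 3/7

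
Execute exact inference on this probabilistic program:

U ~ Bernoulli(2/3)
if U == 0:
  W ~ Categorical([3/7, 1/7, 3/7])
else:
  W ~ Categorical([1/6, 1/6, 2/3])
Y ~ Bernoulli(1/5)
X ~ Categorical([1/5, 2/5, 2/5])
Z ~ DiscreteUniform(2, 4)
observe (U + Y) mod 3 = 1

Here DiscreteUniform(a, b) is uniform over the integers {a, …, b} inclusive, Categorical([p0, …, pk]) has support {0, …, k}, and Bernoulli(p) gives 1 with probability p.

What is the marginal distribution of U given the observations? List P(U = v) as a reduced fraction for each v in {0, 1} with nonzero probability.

Enumerate traces; 54 have nonzero weight after conditioning:
  (U=0, W=0, Y=1, X=0, Z=2) weight 1/525
  (U=0, W=0, Y=1, X=0, Z=3) weight 1/525
  (U=0, W=0, Y=1, X=0, Z=4) weight 1/525
  (U=0, W=0, Y=1, X=1, Z=2) weight 2/525
  (U=0, W=0, Y=1, X=1, Z=3) weight 2/525
  (U=0, W=0, Y=1, X=1, Z=4) weight 2/525
  (U=0, W=0, Y=1, X=2, Z=2) weight 2/525
  (U=0, W=0, Y=1, X=2, Z=3) weight 2/525
  (U=1, W=0, Y=0, X=0, Z=2) weight 4/675
  … 45 more
Group by U:
  weight(U=0) = 1/15
  weight(U=1) = 8/15
Total weight = 1/15 + 8/15 = 3/5
P(U=0 | obs) = 1/15 / 3/5 = 1/9
P(U=1 | obs) = 8/15 / 3/5 = 8/9

P(U=0) = 1/9, P(U=1) = 8/9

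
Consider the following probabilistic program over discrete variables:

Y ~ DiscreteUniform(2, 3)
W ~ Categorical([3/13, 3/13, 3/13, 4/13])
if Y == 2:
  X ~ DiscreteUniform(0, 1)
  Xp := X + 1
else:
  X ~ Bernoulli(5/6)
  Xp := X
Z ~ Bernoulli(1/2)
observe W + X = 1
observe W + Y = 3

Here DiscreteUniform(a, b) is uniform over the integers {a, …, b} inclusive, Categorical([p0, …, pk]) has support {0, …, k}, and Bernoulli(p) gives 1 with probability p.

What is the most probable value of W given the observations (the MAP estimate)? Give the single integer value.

argmax_v P(W = v | obs) = 0

Enumerate traces; 4 have nonzero weight after conditioning:
  (Y=2, W=1, X=0, Z=0) weight 3/104
  (Y=2, W=1, X=0, Z=1) weight 3/104
  (Y=3, W=0, X=1, Z=0) weight 5/104
  (Y=3, W=0, X=1, Z=1) weight 5/104
Group by W:
  weight(W=0) = 5/52
  weight(W=1) = 3/52
Total weight = 5/52 + 3/52 = 2/13
P(W=0 | obs) = 5/52 / 2/13 = 5/8
P(W=1 | obs) = 3/52 / 2/13 = 3/8
argmax = 0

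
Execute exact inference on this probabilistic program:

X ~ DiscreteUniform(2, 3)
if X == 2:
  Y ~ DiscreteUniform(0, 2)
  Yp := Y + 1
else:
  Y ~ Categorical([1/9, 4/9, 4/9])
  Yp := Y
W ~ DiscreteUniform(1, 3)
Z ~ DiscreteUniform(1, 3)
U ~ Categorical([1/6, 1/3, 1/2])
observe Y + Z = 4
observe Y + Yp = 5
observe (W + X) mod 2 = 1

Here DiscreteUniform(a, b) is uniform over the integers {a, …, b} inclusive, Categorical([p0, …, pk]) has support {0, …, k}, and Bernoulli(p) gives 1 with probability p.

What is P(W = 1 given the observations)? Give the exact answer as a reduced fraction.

P(W = 1 | obs) = 1/2

Enumerate traces; 6 have nonzero weight after conditioning:
  (X=2, Y=2, W=1, Z=2, U=0) weight 1/324
  (X=2, Y=2, W=1, Z=2, U=1) weight 1/162
  (X=2, Y=2, W=1, Z=2, U=2) weight 1/108
  (X=2, Y=2, W=3, Z=2, U=0) weight 1/324
  (X=2, Y=2, W=3, Z=2, U=1) weight 1/162
  (X=2, Y=2, W=3, Z=2, U=2) weight 1/108
Group by W:
  weight(W=1) = 1/54
  weight(W=3) = 1/54
Total weight = 1/54 + 1/54 = 1/27
P(W=1 | obs) = 1/54 / 1/27 = 1/2
P(W=3 | obs) = 1/54 / 1/27 = 1/2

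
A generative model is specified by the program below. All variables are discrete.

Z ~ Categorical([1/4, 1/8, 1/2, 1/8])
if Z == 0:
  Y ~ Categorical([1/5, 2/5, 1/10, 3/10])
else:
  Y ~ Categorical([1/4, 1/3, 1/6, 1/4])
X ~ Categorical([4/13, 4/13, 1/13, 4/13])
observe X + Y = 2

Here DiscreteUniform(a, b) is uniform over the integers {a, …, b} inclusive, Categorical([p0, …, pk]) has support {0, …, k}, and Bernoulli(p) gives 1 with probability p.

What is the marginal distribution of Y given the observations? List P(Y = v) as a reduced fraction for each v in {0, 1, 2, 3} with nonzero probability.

P(Y=0) = 19/179, P(Y=1) = 112/179, P(Y=2) = 48/179

Enumerate traces; 12 have nonzero weight after conditioning:
  (Z=0, Y=0, X=2) weight 1/260
  (Z=0, Y=1, X=1) weight 2/65
  (Z=0, Y=2, X=0) weight 1/130
  (Z=1, Y=0, X=2) weight 1/416
  (Z=1, Y=1, X=1) weight 1/78
  (Z=1, Y=2, X=0) weight 1/156
  (Z=2, Y=0, X=2) weight 1/104
  (Z=2, Y=1, X=1) weight 2/39
  … 4 more
Group by Y:
  weight(Y=0) = 19/1040
  weight(Y=1) = 7/65
  weight(Y=2) = 3/65
Total weight = 19/1040 + 7/65 + 3/65 = 179/1040
P(Y=0 | obs) = 19/1040 / 179/1040 = 19/179
P(Y=1 | obs) = 7/65 / 179/1040 = 112/179
P(Y=2 | obs) = 3/65 / 179/1040 = 48/179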